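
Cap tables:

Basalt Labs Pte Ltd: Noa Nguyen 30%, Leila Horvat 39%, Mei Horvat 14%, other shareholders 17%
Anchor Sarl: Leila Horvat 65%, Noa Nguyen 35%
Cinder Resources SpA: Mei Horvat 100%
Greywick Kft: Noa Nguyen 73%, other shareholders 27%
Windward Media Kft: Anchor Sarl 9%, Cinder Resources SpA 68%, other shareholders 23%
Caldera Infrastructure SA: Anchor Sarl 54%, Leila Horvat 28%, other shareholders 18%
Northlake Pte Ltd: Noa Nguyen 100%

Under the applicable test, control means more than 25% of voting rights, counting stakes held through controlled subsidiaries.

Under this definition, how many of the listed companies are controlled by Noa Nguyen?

Noa holds 30% of Basalt, so Noa controls Basalt.
Noa holds 35% of Anchor, so Noa controls Anchor.
Noa holds 73% of Greywick, so Noa controls Greywick.
Anchor holds 54% of Caldera, so Noa controls Caldera.
Noa holds 100% of Northlake, so Noa controls Northlake.
No other company's threshold is met.
Noa controls 5 companies.

5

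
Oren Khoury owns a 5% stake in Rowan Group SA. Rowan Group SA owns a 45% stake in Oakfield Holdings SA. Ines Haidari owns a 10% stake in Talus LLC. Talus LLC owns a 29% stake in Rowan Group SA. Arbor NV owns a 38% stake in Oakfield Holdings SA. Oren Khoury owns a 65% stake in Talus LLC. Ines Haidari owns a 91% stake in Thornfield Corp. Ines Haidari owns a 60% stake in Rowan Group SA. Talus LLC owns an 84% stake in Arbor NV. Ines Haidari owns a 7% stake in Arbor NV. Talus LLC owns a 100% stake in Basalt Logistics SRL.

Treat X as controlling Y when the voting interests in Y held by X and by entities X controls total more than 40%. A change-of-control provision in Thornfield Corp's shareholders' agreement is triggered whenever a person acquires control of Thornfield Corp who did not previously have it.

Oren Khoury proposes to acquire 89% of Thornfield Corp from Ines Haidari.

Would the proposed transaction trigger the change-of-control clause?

The purchase adds only to Oren's holdings (Ines's stake shrinks), so Oren is the only person who could newly come to control Thornfield.
Oren holds 65% of Talus, so Oren controls Talus.
Talus holds 84% of Arbor, so Oren controls Arbor.
Talus holds 100% of Basalt, so Oren controls Basalt.
Neither Oren nor any entity Oren controls holds any voting interest in Thornfield.
So before the transaction, Oren does not control Thornfield.
After the purchase, Oren holds 89% of Thornfield directly, and Ines's stake falls to 2%.
Oren holds 89% of Thornfield, so Oren controls Thornfield.
Oren did not control Thornfield before and does after, so the clause is triggered.

Yes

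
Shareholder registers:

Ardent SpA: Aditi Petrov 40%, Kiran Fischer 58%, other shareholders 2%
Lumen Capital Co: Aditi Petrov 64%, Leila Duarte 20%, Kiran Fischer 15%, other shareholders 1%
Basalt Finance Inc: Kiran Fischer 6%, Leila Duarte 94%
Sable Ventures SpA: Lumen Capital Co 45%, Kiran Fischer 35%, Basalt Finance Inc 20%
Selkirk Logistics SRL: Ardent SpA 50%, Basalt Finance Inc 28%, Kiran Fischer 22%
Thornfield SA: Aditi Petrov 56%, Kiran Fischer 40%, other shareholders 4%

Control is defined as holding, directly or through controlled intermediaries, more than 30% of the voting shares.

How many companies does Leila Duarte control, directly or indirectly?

Leila holds 94% of Basalt, so Leila controls Basalt.
No other company's threshold is met.
Leila controls 1 company.

1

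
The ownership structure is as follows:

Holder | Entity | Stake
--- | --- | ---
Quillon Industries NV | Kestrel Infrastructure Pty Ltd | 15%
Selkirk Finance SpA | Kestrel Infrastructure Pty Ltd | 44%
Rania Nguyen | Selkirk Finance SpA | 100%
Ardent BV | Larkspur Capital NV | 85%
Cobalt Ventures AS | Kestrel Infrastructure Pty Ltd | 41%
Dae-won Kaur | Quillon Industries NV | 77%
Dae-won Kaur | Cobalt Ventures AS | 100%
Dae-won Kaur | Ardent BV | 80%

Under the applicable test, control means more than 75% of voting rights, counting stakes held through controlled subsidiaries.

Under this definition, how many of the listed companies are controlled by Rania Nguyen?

Rania holds 100% of Selkirk, so Rania controls Selkirk.
No other company's threshold is met.
Rania controls 1 company.

1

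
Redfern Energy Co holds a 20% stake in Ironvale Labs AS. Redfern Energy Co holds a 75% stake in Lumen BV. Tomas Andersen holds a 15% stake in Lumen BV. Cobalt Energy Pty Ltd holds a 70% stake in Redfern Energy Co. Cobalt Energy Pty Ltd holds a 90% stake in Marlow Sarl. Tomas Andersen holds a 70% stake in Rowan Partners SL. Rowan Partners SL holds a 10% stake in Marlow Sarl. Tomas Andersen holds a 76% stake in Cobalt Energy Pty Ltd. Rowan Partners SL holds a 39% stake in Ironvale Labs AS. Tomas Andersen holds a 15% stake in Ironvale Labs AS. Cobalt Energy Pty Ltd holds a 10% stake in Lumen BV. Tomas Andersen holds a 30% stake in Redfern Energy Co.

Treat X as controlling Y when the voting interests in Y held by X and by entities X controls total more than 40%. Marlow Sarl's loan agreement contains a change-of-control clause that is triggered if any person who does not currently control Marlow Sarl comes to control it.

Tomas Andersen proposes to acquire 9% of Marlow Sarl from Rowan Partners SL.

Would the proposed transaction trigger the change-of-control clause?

The purchase adds only to Tomas's holdings (Rowan's stake shrinks), so Tomas is the only person who could newly come to control Marlow.
Tomas holds 70% of Rowan, so Tomas controls Rowan.
Tomas holds 76% of Cobalt, so Tomas controls Cobalt.
Rowan and Cobalt together hold 10% + 90% = 100% of Marlow, so Tomas controls Marlow.
So Tomas already controls Marlow before the transaction.
After the purchase, Tomas holds 9% of Marlow directly, and Rowan's stake falls to 1%.
Tomas controlled Marlow already, so this is not a new person acquiring control; every other person's position is unchanged or reduced.
No new person acquires control, so the clause is not triggered.

No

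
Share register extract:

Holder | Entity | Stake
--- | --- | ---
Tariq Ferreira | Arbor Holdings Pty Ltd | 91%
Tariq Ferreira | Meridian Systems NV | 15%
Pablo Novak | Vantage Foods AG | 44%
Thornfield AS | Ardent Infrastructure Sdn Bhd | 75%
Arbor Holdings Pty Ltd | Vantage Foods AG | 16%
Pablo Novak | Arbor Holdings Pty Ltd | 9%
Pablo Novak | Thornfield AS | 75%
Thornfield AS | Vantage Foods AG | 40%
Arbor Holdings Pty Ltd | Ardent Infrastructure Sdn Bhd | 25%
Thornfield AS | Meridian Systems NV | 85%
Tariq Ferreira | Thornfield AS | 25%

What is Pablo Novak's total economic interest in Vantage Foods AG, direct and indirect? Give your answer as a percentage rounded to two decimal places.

75.44%

Pablo reaches Vantage along 3 paths.
Via Arbor: 9% × 16% = 1.44%.
Direct stake: 44% = 44%.
Via Thornfield: 75% × 40% = 30%.
Total: 1.44% + 44% + 30% = 75.44%.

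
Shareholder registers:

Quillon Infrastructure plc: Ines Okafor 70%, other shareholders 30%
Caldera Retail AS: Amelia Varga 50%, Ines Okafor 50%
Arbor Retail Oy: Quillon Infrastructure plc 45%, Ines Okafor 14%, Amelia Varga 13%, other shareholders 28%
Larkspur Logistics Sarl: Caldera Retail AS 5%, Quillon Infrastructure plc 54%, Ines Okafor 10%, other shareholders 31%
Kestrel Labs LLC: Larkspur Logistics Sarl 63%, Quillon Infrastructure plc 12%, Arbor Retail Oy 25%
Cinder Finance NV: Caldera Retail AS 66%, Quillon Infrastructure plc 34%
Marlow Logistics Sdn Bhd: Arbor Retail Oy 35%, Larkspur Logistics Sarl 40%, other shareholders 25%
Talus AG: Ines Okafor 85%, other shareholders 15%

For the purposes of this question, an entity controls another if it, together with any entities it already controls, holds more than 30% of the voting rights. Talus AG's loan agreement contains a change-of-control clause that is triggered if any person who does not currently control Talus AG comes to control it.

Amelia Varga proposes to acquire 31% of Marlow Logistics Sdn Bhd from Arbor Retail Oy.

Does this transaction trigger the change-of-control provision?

The purchase adds only to Amelia's holdings (Arbor's stake shrinks), so Amelia is the only person who could newly come to control Talus.
Amelia holds 50% of Caldera, so Amelia controls Caldera.
Caldera holds 66% of Cinder, so Amelia controls Cinder.
Neither Amelia nor any entity Amelia controls holds any voting interest in Talus.
So before the transaction, Amelia does not control Talus.
After the purchase, Amelia holds 31% of Marlow directly, and Arbor's stake falls to 4%.
Amelia holds 31% of Marlow, so Amelia controls Marlow.
After the transaction, neither Amelia nor any entity Amelia controls holds a voting interest in Talus, so Amelia still does not control it.
No new person acquires control, so the clause is not triggered.

No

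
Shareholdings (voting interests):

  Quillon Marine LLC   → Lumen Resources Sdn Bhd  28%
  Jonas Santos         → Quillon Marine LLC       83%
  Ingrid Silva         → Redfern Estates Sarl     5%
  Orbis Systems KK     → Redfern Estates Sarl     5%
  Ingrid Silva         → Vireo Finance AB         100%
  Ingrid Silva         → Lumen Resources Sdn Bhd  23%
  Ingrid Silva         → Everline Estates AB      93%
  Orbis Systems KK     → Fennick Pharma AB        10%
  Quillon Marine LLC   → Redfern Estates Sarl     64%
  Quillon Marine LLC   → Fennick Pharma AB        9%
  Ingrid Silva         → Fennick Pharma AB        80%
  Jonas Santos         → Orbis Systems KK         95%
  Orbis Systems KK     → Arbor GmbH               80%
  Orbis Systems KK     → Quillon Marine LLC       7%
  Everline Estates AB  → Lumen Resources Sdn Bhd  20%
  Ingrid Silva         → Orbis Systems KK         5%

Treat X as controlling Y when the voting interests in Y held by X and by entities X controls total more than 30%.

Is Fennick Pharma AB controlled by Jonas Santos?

Jonas holds 95% of Orbis, so Jonas controls Orbis.
Jonas and Orbis together hold 83% + 7% = 90% of Quillon, so Jonas controls Quillon.
Quillon and Orbis together hold 64% + 5% = 69% of Redfern, so Jonas controls Redfern.
Orbis holds 80% of Arbor, so Jonas controls Arbor.
In Fennick, Jonas's side holds only 10% + 9% = 19%, not > 30%.
So Jonas does not control Fennick.

No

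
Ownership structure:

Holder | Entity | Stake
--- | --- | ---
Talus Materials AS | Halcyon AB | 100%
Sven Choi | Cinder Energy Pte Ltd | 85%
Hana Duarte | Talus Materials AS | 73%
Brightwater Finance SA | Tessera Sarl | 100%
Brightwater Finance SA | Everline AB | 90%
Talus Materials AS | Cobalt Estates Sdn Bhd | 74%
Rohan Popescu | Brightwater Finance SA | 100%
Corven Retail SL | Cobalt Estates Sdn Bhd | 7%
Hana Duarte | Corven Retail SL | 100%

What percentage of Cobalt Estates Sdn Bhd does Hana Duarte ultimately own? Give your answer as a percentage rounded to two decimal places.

61.02%

Hana reaches Cobalt along 2 paths.
Via Talus: 73% × 74% = 54.02%.
Via Corven: 100% × 7% = 7%.
Total: 54.02% + 7% = 61.02%.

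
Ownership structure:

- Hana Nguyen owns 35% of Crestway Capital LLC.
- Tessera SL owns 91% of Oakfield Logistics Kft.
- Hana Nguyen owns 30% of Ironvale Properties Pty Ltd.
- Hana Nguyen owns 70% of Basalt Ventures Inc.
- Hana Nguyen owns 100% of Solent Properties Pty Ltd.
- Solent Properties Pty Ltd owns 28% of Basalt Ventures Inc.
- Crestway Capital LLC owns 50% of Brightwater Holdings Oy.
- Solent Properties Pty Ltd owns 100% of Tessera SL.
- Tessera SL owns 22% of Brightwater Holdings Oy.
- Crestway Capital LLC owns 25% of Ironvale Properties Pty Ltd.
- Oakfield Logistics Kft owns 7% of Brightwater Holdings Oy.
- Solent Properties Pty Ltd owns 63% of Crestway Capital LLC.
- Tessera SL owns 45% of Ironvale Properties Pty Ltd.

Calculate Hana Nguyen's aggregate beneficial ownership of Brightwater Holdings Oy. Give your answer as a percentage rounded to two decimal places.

77.37%

Hana reaches Brightwater along 4 paths.
Via Solent → Tessera: 100% × 100% × 22% = 22%.
Via Solent → Tessera → Oakfield: 100% × 100% × 91% × 7% = 6.37%.
Via Solent → Crestway: 100% × 63% × 50% = 31.5%.
Via Crestway: 35% × 50% = 17.5%.
Total: 22% + 6.37% + 31.5% + 17.5% = 77.37%.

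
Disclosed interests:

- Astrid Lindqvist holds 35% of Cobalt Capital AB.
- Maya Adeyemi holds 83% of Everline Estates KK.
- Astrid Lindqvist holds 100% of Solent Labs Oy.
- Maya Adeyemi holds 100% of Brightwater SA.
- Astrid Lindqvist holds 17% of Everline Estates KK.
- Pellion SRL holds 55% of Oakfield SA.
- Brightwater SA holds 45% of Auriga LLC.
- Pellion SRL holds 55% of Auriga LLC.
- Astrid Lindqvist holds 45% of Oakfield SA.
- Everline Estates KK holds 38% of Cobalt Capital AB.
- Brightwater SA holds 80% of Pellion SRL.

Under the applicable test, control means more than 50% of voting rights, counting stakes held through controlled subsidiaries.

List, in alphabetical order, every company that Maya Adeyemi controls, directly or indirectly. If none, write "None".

Auriga LLC, Brightwater SA, Everline Estates KK, Oakfield SA, Pellion SRL

Maya holds 83% of Everline, so Maya controls Everline.
Maya holds 100% of Brightwater, so Maya controls Brightwater.
Brightwater holds 80% of Pellion, so Maya controls Pellion.
Brightwater and Pellion together hold 45% + 55% = 100% of Auriga, so Maya controls Auriga.
Pellion holds 55% of Oakfield, so Maya controls Oakfield.
No other company's threshold is met.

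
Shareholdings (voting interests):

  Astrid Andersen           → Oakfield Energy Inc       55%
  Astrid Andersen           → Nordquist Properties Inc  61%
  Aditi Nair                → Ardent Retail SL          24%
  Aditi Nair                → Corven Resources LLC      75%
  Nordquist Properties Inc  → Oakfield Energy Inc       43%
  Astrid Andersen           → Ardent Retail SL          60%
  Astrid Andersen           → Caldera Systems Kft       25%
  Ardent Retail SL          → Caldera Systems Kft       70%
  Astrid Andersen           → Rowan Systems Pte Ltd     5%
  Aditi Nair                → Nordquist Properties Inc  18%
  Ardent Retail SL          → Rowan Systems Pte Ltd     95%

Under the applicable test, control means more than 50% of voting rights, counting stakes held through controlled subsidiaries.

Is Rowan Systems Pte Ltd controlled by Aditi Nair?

Aditi holds 75% of Corven, so Aditi controls Corven.
Neither Aditi nor any entity Aditi controls holds any voting interest in Rowan.
So Aditi does not control Rowan.

No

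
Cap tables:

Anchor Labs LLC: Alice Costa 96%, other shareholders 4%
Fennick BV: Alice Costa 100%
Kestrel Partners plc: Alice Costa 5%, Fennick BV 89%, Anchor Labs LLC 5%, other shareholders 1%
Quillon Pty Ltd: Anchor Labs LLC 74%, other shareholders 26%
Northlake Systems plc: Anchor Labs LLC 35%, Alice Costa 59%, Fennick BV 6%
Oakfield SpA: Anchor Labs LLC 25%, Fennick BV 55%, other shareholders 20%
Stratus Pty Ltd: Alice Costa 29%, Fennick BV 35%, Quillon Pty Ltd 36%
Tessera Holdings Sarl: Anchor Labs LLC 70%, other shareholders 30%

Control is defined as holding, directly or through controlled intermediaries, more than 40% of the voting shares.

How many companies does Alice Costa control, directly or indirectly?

Alice holds 96% of Anchor, so Alice controls Anchor.
Alice holds 100% of Fennick, so Alice controls Fennick.
Alice and Fennick and Anchor together hold 5% + 89% + 5% = 99% of Kestrel, so Alice controls Kestrel.
Anchor holds 74% of Quillon, so Alice controls Quillon.
Anchor and Alice and Fennick together hold 35% + 59% + 6% = 100% of Northlake, so Alice controls Northlake.
Anchor and Fennick together hold 25% + 55% = 80% of Oakfield, so Alice controls Oakfield.
Alice and Fennick and Quillon together hold 29% + 35% + 36% = 100% of Stratus, so Alice controls Stratus.
Anchor holds 70% of Tessera, so Alice controls Tessera.
Alice controls 8 companies.

8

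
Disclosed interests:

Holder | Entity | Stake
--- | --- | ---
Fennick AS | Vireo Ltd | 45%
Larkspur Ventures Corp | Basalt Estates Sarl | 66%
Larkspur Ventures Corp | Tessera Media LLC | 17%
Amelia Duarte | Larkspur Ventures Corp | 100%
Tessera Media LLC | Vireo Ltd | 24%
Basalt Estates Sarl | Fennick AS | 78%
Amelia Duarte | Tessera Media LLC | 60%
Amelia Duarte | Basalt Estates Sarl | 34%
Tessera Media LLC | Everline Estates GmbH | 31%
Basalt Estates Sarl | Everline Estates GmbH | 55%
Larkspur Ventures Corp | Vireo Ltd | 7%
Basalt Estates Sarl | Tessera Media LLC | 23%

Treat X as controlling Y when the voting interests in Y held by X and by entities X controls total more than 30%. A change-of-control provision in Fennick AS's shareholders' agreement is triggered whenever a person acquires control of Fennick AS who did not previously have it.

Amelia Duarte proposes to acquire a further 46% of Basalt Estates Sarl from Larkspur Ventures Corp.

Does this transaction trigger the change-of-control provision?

The purchase adds only to Amelia's holdings (Larkspur's stake shrinks), so Amelia is the only person who could newly come to control Fennick.
Amelia holds 100% of Larkspur, so Amelia controls Larkspur.
Larkspur and Amelia together hold 66% + 34% = 100% of Basalt, so Amelia controls Basalt.
Basalt holds 78% of Fennick, so Amelia controls Fennick.
So Amelia already controls Fennick before the transaction.
After the purchase, Amelia's direct stake in Basalt rises to 34% + 46% = 80%, and Larkspur's stake falls to 20%.
Amelia controlled Fennick already, so this is not a new person acquiring control; every other person's position is unchanged or reduced.
No new person acquires control, so the clause is not triggered.

No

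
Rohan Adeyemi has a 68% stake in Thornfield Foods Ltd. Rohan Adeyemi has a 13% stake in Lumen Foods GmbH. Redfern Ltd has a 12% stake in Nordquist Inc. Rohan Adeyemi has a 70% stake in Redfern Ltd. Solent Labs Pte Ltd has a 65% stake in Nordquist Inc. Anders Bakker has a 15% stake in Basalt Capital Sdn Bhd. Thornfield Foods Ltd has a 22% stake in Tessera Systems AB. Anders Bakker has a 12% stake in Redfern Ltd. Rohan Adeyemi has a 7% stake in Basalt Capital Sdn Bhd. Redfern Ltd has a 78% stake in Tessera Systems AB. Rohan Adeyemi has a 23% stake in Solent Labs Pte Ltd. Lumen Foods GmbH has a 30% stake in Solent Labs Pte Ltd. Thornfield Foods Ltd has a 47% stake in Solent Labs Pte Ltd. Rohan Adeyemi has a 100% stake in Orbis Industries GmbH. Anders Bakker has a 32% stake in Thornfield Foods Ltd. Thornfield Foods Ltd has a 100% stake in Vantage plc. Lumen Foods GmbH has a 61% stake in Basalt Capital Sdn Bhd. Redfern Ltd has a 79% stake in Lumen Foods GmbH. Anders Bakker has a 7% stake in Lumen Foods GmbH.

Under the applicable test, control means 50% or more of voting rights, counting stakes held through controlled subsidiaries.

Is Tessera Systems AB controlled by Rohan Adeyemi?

Rohan holds 68% of Thornfield, so Rohan controls Thornfield.
Rohan holds 70% of Redfern, so Rohan controls Redfern.
Thornfield and Redfern together hold 22% + 78% = 100% of Tessera, so Rohan controls Tessera.

Yes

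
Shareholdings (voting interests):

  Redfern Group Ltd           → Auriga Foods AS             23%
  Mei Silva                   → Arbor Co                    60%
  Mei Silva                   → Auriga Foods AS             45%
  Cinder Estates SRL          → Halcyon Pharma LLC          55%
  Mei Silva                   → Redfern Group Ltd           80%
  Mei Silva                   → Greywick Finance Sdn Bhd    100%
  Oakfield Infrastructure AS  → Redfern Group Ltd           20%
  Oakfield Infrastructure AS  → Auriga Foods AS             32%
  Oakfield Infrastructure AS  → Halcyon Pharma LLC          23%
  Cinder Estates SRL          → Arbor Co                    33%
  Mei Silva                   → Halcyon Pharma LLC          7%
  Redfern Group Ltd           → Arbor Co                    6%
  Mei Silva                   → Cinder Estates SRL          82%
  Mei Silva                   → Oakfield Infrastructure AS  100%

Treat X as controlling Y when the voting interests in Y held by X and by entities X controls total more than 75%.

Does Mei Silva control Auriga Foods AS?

Mei holds 100% of Oakfield, so Mei controls Oakfield.
Mei and Oakfield together hold 80% + 20% = 100% of Redfern, so Mei controls Redfern.
Redfern and Mei and Oakfield together hold 23% + 45% + 32% = 100% of Auriga, so Mei controls Auriga.

Yes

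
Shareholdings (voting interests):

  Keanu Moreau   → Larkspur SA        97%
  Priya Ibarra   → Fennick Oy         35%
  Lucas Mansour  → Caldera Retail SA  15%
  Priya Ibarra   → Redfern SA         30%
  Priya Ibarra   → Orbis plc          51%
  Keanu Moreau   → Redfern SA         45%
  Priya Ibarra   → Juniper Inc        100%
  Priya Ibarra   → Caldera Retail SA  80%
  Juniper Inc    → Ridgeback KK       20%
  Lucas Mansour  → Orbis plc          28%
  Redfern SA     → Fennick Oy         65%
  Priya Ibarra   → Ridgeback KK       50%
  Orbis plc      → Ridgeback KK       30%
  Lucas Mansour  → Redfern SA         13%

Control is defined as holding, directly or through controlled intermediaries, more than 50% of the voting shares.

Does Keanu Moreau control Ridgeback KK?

Keanu holds 97% of Larkspur, so Keanu controls Larkspur.
Neither Keanu nor any entity Keanu controls holds any voting interest in Ridgeback.
So Keanu does not control Ridgeback.

No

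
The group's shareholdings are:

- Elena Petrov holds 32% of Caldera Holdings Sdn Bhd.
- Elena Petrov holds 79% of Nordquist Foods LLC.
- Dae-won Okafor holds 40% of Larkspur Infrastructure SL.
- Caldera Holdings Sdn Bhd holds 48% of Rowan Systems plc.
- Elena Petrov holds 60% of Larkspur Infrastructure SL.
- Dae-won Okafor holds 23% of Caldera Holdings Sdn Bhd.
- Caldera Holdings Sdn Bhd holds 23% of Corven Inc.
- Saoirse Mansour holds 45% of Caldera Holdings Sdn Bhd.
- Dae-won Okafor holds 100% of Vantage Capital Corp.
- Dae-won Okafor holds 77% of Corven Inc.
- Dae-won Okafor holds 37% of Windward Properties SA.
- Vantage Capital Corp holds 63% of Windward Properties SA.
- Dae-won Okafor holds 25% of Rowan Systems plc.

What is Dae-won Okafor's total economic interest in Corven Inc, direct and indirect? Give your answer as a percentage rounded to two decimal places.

82.29%

Dae-won reaches Corven along 2 paths.
Direct stake: 77% = 77%.
Via Caldera: 23% × 23% = 5.29%.
Total: 77% + 5.29% = 82.29%.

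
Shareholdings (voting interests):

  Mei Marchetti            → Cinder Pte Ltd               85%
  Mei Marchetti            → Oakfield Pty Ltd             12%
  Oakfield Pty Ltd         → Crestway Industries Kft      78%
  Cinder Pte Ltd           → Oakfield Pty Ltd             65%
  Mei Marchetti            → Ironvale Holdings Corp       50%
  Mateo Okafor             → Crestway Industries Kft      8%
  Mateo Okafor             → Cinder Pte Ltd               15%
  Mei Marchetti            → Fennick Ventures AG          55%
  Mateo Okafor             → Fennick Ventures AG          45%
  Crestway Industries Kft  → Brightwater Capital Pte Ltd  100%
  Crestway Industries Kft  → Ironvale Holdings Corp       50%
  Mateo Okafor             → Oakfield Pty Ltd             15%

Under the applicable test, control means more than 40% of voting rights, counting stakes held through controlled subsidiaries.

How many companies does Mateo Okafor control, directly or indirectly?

Mateo holds 45% of Fennick, so Mateo controls Fennick.
No other company's threshold is met.
Mateo controls 1 company.

1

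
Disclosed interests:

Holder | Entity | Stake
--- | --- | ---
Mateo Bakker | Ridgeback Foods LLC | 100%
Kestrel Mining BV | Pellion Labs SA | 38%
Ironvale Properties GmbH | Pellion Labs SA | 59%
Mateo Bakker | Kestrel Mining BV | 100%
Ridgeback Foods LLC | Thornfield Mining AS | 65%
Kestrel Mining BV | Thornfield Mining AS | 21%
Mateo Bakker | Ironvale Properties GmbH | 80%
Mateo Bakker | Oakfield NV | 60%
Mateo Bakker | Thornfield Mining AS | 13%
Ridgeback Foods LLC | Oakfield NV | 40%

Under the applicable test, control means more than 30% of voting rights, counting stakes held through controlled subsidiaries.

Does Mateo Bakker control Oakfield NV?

Mateo holds 100% of Ridgeback, so Mateo controls Ridgeback.
Mateo and Ridgeback together hold 60% + 40% = 100% of Oakfield, so Mateo controls Oakfield.

Yes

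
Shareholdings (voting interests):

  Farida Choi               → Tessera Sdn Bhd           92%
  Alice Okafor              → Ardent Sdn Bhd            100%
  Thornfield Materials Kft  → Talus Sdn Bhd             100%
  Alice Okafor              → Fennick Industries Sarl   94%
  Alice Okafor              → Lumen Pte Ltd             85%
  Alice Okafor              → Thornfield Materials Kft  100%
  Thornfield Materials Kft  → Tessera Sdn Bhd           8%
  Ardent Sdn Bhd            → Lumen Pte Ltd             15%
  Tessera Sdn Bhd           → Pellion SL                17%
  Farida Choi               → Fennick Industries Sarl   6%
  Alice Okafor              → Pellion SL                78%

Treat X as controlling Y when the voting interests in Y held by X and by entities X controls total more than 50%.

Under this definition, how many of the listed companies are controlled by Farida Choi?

Farida holds 92% of Tessera, so Farida controls Tessera.
No other company's threshold is met.
Farida controls 1 company.

1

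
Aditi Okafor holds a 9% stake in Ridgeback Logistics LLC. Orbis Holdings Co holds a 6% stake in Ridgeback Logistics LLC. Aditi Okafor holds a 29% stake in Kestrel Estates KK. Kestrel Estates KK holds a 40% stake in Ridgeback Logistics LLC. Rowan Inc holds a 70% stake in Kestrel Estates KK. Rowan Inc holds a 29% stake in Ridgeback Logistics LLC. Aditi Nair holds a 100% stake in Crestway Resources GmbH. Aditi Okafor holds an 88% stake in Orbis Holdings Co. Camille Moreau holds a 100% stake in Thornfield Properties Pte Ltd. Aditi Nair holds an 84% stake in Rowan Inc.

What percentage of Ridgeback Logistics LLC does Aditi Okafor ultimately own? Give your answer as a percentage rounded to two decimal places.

25.88%

Aditi Okafor reaches Ridgeback along 3 paths.
Via Kestrel: 29% × 40% = 11.6%.
Via Orbis: 88% × 6% = 5.28%.
Direct stake: 9% = 9%.
Total: 11.6% + 5.28% + 9% = 25.88%.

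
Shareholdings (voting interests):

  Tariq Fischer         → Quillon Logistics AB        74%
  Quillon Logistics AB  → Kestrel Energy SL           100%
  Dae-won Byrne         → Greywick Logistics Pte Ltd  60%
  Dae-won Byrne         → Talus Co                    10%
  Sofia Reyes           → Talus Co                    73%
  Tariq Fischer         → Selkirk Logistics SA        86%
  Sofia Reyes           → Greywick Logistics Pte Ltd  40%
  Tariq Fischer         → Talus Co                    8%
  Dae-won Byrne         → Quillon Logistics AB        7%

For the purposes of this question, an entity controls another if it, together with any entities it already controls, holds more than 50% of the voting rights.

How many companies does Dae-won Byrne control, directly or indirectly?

1

Dae-won holds 60% of Greywick, so Dae-won controls Greywick.
No other company's threshold is met.
Dae-won controls 1 company.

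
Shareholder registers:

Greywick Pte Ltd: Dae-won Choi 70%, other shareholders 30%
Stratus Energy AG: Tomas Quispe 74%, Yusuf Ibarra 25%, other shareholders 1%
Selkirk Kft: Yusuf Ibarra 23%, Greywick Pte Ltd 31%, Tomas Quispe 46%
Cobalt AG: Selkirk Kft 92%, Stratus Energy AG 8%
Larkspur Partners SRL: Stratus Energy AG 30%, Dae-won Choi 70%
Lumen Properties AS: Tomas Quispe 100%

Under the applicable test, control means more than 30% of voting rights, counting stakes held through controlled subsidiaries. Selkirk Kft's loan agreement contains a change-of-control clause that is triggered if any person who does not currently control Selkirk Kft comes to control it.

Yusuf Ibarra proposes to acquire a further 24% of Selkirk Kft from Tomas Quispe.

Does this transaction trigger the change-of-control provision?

The purchase adds only to Yusuf's holdings (Tomas's stake shrinks), so Yusuf is the only person who could newly come to control Selkirk.
Yusuf's largest direct stake is 25% in Stratus, which does not meet the threshold, so Yusuf controls no company.
In Selkirk, Yusuf's side holds only 23%, not > 30%.
So before the transaction, Yusuf does not control Selkirk.
After the purchase, Yusuf's direct stake in Selkirk rises to 23% + 24% = 47%, and Tomas's stake falls to 22%.
Yusuf holds 47% of Selkirk, so Yusuf controls Selkirk.
Yusuf did not control Selkirk before and does after, so the clause is triggered.

Yes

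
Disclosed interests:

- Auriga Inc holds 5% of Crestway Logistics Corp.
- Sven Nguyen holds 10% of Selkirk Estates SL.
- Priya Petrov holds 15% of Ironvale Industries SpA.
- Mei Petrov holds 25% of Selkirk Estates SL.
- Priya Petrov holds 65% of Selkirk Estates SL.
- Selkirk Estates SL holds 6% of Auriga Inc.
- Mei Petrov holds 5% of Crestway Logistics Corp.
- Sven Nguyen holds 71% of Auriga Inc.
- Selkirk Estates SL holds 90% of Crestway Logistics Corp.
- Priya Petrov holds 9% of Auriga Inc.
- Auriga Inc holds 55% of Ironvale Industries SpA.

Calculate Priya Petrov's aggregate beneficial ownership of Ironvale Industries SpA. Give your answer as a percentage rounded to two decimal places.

22.10%

Priya reaches Ironvale along 3 paths.
Direct stake: 15% = 15%.
Via Selkirk → Auriga: 65% × 6% × 55% = 2.145%.
Via Auriga: 9% × 55% = 4.95%.
Total: 15% + 2.145% + 4.95% = 22.095%.
Rounded: 22.10%.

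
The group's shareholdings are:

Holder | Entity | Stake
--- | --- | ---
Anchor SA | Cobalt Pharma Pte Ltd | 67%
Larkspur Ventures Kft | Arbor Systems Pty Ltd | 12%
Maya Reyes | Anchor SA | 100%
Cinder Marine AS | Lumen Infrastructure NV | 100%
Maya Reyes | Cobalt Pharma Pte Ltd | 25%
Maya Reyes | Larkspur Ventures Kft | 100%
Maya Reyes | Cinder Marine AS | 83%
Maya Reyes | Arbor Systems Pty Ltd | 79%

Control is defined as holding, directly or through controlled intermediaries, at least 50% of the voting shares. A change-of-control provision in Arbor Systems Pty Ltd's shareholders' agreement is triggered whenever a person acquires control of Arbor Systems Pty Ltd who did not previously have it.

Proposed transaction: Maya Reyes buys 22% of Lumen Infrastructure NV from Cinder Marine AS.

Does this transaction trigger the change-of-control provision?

No

The purchase adds only to Maya's holdings (Cinder's stake shrinks), so Maya is the only person who could newly come to control Arbor.
Maya holds 100% of Larkspur, so Maya controls Larkspur.
Maya and Larkspur together hold 79% + 12% = 91% of Arbor, so Maya controls Arbor.
So Maya already controls Arbor before the transaction.
After the purchase, Maya holds 22% of Lumen directly, and Cinder's stake falls to 78%.
Maya controlled Arbor already, so this is not a new person acquiring control; every other person's position is unchanged or reduced.
No new person acquires control, so the clause is not triggered.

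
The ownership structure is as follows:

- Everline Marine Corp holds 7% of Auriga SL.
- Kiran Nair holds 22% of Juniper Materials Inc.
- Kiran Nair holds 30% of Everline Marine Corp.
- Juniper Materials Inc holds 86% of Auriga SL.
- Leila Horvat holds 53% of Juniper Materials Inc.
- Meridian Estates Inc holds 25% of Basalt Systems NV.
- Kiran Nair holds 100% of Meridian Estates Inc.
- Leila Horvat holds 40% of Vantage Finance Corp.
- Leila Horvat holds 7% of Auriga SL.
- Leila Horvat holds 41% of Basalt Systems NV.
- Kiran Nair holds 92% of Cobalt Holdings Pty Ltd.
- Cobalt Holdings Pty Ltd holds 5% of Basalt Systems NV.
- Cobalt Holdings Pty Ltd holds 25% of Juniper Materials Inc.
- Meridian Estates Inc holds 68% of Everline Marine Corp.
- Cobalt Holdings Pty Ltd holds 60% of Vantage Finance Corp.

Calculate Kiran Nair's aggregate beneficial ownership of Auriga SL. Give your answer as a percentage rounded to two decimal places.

Kiran reaches Auriga along 4 paths.
Via Juniper: 22% × 86% = 18.92%.
Via Cobalt → Juniper: 92% × 25% × 86% = 19.78%.
Via Everline: 30% × 7% = 2.1%.
Via Meridian → Everline: 100% × 68% × 7% = 4.76%.
Total: 18.92% + 19.78% + 2.1% + 4.76% = 45.56%.

45.56%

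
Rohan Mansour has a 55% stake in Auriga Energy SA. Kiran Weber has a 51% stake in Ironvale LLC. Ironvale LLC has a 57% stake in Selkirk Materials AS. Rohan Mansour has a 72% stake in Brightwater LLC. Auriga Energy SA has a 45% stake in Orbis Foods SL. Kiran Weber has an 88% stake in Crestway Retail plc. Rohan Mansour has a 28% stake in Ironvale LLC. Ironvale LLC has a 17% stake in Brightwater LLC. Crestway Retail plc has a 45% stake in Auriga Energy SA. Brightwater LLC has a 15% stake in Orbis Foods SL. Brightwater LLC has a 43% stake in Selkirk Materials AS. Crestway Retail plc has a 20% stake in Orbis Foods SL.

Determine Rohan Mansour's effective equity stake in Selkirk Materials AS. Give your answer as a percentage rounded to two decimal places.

Rohan reaches Selkirk along 3 paths.
Via Brightwater: 72% × 43% = 30.96%.
Via Ironvale → Brightwater: 28% × 17% × 43% = 2.0468%.
Via Ironvale: 28% × 57% = 15.96%.
Total: 30.96% + 2.0468% + 15.96% = 48.9668%.
Rounded: 48.97%.

48.97%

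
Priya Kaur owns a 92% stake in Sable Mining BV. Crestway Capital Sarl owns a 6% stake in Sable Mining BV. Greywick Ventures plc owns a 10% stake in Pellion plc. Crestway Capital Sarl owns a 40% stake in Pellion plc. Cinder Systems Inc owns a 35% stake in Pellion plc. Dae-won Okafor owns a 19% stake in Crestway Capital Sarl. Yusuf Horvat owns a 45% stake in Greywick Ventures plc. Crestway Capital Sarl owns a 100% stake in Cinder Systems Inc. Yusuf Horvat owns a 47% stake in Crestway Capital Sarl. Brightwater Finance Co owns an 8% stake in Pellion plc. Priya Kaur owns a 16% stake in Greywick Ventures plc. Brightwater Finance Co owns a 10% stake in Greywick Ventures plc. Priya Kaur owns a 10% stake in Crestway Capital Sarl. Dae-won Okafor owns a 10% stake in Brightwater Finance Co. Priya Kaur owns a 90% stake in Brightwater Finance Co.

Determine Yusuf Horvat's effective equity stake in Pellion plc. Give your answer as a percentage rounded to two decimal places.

39.75%

Yusuf reaches Pellion along 3 paths.
Via Crestway → Cinder: 47% × 100% × 35% = 16.45%.
Via Crestway: 47% × 40% = 18.8%.
Via Greywick: 45% × 10% = 4.5%.
Total: 16.45% + 18.8% + 4.5% = 39.75%.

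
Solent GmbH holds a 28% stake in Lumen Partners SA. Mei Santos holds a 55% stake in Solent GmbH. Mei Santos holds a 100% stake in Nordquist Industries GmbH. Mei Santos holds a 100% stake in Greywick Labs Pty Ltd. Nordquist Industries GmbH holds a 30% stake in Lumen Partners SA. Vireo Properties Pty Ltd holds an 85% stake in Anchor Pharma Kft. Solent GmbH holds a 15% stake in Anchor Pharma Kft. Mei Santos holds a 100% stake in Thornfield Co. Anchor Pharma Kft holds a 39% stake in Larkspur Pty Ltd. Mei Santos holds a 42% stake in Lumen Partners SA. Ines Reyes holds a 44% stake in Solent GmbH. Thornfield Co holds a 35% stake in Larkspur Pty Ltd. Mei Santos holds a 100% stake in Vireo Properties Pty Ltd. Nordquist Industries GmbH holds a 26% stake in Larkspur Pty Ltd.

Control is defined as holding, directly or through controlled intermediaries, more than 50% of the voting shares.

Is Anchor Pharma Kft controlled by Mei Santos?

Yes

Mei holds 100% of Vireo, so Mei controls Vireo.
Mei holds 55% of Solent, so Mei controls Solent.
Solent and Vireo together hold 15% + 85% = 100% of Anchor, so Mei controls Anchor.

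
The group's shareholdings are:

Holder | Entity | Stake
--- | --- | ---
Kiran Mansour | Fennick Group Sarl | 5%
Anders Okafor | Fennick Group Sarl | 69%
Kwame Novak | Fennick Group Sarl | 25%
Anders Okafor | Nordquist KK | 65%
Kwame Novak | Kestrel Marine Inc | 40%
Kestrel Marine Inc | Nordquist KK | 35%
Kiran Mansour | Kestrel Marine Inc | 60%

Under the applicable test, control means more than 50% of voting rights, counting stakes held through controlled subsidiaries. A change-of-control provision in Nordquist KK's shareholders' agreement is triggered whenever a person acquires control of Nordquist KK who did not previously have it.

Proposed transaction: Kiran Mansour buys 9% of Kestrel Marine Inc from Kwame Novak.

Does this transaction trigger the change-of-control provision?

The purchase adds only to Kiran's holdings (Kwame's stake shrinks), so Kiran is the only person who could newly come to control Nordquist.
Kiran holds 60% of Kestrel, so Kiran controls Kestrel.
In Nordquist, Kiran's side holds only 35%, not > 50%.
So before the transaction, Kiran does not control Nordquist.
After the purchase, Kiran's direct stake in Kestrel rises to 60% + 9% = 69%, and Kwame's stake falls to 31%.
Kiran holds 69% of Kestrel, so Kiran controls Kestrel.
After the transaction, Kiran's side holds 35% of Nordquist, not > 50%, so Kiran still does not control Nordquist.
No new person acquires control, so the clause is not triggered.

No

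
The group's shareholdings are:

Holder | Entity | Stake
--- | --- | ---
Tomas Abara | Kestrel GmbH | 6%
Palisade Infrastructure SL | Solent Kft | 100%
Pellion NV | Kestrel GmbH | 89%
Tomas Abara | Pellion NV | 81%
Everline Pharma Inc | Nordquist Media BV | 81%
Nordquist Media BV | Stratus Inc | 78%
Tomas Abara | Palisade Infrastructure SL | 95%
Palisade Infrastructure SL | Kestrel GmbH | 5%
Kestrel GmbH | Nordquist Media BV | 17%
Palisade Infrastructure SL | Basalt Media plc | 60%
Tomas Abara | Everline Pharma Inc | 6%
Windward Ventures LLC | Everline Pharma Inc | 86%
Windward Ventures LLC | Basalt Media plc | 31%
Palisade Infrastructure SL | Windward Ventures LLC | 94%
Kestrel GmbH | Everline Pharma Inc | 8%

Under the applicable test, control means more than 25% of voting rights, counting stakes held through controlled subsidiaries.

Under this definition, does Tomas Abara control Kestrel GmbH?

Yes

Tomas holds 95% of Palisade, so Tomas controls Palisade.
Tomas holds 81% of Pellion, so Tomas controls Pellion.
Tomas and Palisade and Pellion together hold 6% + 5% + 89% = 100% of Kestrel, so Tomas controls Kestrel.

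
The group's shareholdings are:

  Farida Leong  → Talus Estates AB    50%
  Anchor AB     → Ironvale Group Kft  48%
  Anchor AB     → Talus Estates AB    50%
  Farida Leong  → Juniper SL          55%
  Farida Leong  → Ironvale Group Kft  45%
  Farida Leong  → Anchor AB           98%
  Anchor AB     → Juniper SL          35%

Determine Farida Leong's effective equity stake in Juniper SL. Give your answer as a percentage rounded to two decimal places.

89.30%

Farida reaches Juniper along 2 paths.
Direct stake: 55% = 55%.
Via Anchor: 98% × 35% = 34.3%.
Total: 55% + 34.3% = 89.3%.
Rounded: 89.30%.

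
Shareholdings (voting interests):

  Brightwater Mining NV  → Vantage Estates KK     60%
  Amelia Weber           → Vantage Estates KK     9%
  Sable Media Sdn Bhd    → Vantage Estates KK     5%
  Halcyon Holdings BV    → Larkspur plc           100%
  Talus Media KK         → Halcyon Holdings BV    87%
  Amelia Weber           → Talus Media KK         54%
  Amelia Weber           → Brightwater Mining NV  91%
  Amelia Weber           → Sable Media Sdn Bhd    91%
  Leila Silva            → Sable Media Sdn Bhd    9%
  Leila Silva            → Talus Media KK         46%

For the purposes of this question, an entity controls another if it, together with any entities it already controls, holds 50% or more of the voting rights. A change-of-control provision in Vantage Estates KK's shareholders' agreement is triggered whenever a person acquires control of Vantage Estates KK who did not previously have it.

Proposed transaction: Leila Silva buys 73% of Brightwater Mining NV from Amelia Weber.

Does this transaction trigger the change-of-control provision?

Yes

The purchase adds only to Leila's holdings (Amelia's stake shrinks), so Leila is the only person who could newly come to control Vantage.
Leila's largest direct stake is 46% in Talus, which does not meet the threshold, so Leila controls no company.
Neither Leila nor any entity Leila controls holds any voting interest in Vantage.
So before the transaction, Leila does not control Vantage.
After the purchase, Leila holds 73% of Brightwater directly, and Amelia's stake falls to 18%.
Leila holds 73% of Brightwater, so Leila controls Brightwater.
Brightwater holds 60% of Vantage, so Leila controls Vantage.
Leila did not control Vantage before and does after, so the clause is triggered.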